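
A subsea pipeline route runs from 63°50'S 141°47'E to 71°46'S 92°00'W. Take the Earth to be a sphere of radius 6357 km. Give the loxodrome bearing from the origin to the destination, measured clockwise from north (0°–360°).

99.5°

Δψ = ln[tan(π/4+φ₂/2)/tan(π/4+φ₁/2)] = -0.3703
Δλ = +2.2029 rad (taken the short way round)
course = atan2(Δλ, Δψ) = 99.54°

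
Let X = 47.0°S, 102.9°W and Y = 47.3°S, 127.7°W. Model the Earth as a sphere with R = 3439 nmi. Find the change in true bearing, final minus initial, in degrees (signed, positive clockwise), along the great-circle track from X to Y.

+18.3°

Initial bearing θ₁ = atan2(sin Δλ cos φ₂, cos φ₁ sin φ₂ − sin φ₁ cos φ₂ cos Δλ) = 259.84°
Final bearing θ₂ = (initial bearing from the destination back to the start) + 180° = 278.15°
Δθ = θ₂ − θ₁ = +18.3°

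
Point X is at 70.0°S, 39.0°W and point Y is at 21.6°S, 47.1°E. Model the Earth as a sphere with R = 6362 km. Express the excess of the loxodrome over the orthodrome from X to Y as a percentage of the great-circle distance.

5.9%

Great circle: σ = 1.1944 rad → d_gc = Rσ = 7598.9 km
Rhumb: Δφ = +0.8447, Δλ = +1.5027, Δψ = +1.3492, q = Δφ/Δψ = 0.6261 → d_rh = R√(Δφ²+q²Δλ²) = 8044.5 km
Excess = (8044.5 − 7598.9) / 7598.9 = 445.6 / 7598.9 = 5.86% ≈ 5.9%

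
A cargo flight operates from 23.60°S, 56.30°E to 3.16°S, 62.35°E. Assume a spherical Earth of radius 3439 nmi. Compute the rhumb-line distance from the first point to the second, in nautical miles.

Rhumb course C = atan2(Δλ, Δψ) with Δψ = ln[tan(π/4+φ₂/2)/tan(π/4+φ₁/2)] = +0.3689, Δλ = +0.1056 → C = 15.97°
d = R·|Δφ| / |cos C| = 3439·0.35675 / 0.96139 = 1276 nmi

1276 nmi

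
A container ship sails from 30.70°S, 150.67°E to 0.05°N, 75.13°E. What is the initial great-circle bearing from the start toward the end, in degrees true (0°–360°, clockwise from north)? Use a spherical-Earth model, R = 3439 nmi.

277.5°

θ = atan2( sin Δλ·cos φ₂ ,  cos φ₁ sin φ₂ − sin φ₁ cos φ₂ cos Δλ )
  = atan2(-0.9683, +0.1282) = 277.54°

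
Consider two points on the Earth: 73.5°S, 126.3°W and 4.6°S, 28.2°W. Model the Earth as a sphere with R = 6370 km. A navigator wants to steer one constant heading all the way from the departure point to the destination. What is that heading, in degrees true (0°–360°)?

Meridional parts: M(φ₁)=-1.9311, M(φ₂)=-0.0804 → ΔM = +1.8507;  Δλ = +1.7122 rad
tan C = Δλ / ΔM = +0.9251 → C = 42.77°

42.8°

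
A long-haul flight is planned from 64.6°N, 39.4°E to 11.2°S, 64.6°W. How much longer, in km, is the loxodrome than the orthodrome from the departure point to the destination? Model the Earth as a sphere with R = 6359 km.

Great circle: cos σ = sin φ₁ sin φ₂ + cos φ₁ cos φ₂ cos Δλ,  σ = 1.8517 rad → d_gc = 11775.1 km
Rhumb line: Δψ = -1.6868, q = Δφ/Δψ = 0.7843, d_rh = R√(Δφ²+q²Δλ²) = 12358.3 km
Excess = 12358.3 − 11775.1 = 583.2 ≈ 583 km

583 km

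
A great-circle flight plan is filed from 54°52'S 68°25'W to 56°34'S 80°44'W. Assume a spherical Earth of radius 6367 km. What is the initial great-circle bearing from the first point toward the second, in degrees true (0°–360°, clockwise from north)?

251.2°

N = sin Δλ·cos φ₂ = -0.1175;  D = cos φ₁ sin φ₂ − sin φ₁ cos φ₂ cos Δλ = -0.0400
initial course = atan2(N, D) = 251.19°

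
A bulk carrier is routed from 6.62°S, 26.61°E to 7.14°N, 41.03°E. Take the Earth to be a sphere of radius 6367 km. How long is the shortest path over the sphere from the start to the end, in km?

cos σ = sin φ₁ sin φ₂ + cos φ₁ cos φ₂ cos Δλ
      = sin(-6.62°)sin(7.14°) + cos(-6.62°)cos(7.14°)cos(14.42°) = 0.9402
σ = 19.906° → d = Rσ = 6367·0.34743 = 2212 km

2212 km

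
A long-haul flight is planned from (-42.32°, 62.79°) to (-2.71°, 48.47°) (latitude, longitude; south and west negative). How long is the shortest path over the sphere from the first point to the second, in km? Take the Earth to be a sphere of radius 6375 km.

cos σ = sin φ₁ sin φ₂ + cos φ₁ cos φ₂ cos Δλ
      = sin(-42.32°)sin(-2.71°) + cos(-42.32°)cos(-2.71°)cos(-14.32°) = 0.7475
σ = 41.630° → d = Rσ = 6375·0.72657 = 4632 km

4632 km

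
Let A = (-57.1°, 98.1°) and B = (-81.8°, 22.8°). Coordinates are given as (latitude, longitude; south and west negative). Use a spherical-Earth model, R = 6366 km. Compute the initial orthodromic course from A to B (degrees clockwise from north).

N = sin Δλ·cos φ₂ = -0.1380;  D = cos φ₁ sin φ₂ − sin φ₁ cos φ₂ cos Δλ = -0.5072
initial course = atan2(N, D) = 195.22°

195.2°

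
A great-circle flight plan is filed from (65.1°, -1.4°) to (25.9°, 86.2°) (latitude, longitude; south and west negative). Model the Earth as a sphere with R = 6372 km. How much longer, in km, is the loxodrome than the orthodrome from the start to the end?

437 km

Great circle: cos σ = sin φ₁ sin φ₂ + cos φ₁ cos φ₂ cos Δλ,  σ = 1.1461 rad → d_gc = 7302.847 km
Rhumb line: Δψ = -1.0423, q = Δφ/Δψ = 0.6564, d_rh = R√(Δφ²+q²Δλ²) = 7739.350 km
Excess = 7739.350 − 7302.847 = 436.503 ≈ 437 km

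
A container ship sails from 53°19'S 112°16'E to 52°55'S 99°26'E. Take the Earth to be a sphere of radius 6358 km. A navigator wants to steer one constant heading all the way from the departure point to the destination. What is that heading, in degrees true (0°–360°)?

Meridional parts: M(φ₁)=-1.1041, M(φ₂)=-1.0924 → ΔM = +0.0116;  Δλ = -0.2240 rad
tan C = Δλ / ΔM = -19.2558 → C = 272.97°

273.0°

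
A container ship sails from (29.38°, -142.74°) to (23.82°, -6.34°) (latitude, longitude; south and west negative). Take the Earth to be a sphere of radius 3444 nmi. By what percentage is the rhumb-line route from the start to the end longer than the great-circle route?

Great circle: σ = 1.9597 rad → d_gc = Rσ = 6749.1 nmi
Rhumb: Δφ = -0.0970, Δλ = +2.3806, Δψ = -0.1086, q = Δφ/Δψ = 0.8936 → d_rh = R√(Δφ²+q²Δλ²) = 7334.4 nmi
Excess = (7334.4 − 6749.1) / 6749.1 = 585.3 / 6749.1 = 8.67% ≈ 8.7%

8.7%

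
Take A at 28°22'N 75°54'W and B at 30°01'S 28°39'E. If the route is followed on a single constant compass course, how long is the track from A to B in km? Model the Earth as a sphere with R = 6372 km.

12869 km

Δψ = ln[tan(π/4+φ₂/2)/tan(π/4+φ₁/2)] = -1.0663;  Δφ = -1.0190 rad,  Δλ = +1.8247 rad
q = Δφ/Δψ = 0.9556
d = R·√(Δφ² + q²Δλ²) = 6372·2.01967 = 12869 km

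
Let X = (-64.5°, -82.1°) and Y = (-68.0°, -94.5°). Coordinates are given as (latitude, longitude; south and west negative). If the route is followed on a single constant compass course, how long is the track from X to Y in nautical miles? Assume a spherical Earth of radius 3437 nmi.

Δψ = ln[tan(π/4+φ₂/2)/tan(π/4+φ₁/2)] = -0.1519;  Δφ = -0.0611 rad,  Δλ = -0.2164 rad
q = Δφ/Δψ = 0.4020
d = R·√(Δφ² + q²Δλ²) = 3437·0.10631 = 365 nmi

365 nmi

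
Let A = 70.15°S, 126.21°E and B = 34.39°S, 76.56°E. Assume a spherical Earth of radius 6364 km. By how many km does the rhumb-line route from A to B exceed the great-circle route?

Great circle: cos σ = sin φ₁ sin φ₂ + cos φ₁ cos φ₂ cos Δλ,  σ = 0.7775 rad → d_gc = 4947.9 km
Rhumb line: Δψ = +1.1032, q = Δφ/Δψ = 0.5657, d_rh = R√(Δφ²+q²Δλ²) = 5050.8 km
Excess = 5050.8 − 4947.9 = 102.9 ≈ 103 km

103 km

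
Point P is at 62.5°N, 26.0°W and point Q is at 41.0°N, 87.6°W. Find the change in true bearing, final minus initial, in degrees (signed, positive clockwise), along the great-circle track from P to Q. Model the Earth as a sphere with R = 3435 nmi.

Initial bearing θ₁ = atan2(sin Δλ cos φ₂, cos φ₁ sin φ₂ − sin φ₁ cos φ₂ cos Δλ) = 268.67°
Final bearing θ₂ = (initial bearing from the destination back to the start) + 180° = 217.71°
Δθ = θ₂ − θ₁ = -51.0°

-51.0°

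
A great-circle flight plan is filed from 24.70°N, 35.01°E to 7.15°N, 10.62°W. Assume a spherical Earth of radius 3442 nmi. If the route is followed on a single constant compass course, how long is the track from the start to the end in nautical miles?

Rhumb course C = atan2(Δλ, Δψ) with Δψ = ln[tan(π/4+φ₂/2)/tan(π/4+φ₁/2)] = -0.3200, Δλ = -0.7964 → C = 248.11°
d = R·|Δφ| / |cos C| = 3442·0.30631 / 0.37283 = 2828 nmi

2828 nmi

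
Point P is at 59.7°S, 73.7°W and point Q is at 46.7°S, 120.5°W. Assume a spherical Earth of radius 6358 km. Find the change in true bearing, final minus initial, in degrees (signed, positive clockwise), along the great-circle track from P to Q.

At departure: θ₁ = atan2(sin Δλ cos φ₂, cos φ₁ sin φ₂ − sin φ₁ cos φ₂ cos Δλ) = 274.37°
At arrival: θ₂ = atan2(sin Δλ cos φ₁, −cos φ₂ sin φ₁ + sin φ₂ cos φ₁ cos Δλ) = 312.82°
Δθ = θ₂ − θ₁ = +38.5°

+38.5°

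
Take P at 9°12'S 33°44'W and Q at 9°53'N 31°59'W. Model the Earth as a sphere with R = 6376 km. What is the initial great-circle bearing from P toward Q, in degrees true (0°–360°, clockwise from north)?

5.3°

N = sin Δλ·cos φ₂ = +0.0301;  D = cos φ₁ sin φ₂ − sin φ₁ cos φ₂ cos Δλ = +0.3269
initial course = atan2(N, D) = 5.26°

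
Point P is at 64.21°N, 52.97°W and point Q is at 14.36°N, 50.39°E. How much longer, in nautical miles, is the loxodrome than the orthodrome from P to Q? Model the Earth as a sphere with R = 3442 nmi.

371 nmi

Great circle: cos σ = sin φ₁ sin φ₂ + cos φ₁ cos φ₂ cos Δλ,  σ = 1.4445 rad → d_gc = 4972.1 nmi
Rhumb line: Δψ = -1.2210, q = Δφ/Δψ = 0.7126, d_rh = R√(Δφ²+q²Δλ²) = 5342.7 nmi
Excess = 5342.7 − 4972.1 = 370.6 ≈ 371 nmi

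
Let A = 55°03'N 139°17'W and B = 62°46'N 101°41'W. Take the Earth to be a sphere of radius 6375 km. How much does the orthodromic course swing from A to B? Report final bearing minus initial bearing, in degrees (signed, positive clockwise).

+32.6°

Initial bearing θ₁ = atan2(sin Δλ cos φ₂, cos φ₁ sin φ₂ − sin φ₁ cos φ₂ cos Δλ) = 52.77°
Final bearing θ₂ = (initial bearing from the destination back to the start) + 180° = 85.34°
Δθ = θ₂ − θ₁ = +32.6°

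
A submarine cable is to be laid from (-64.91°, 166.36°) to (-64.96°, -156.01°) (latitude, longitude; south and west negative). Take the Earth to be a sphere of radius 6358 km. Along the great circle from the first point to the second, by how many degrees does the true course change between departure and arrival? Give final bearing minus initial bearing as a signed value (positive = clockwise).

Initial bearing θ₁ = atan2(sin Δλ cos φ₂, cos φ₁ sin φ₂ − sin φ₁ cos φ₂ cos Δλ) = 107.33°
Final bearing θ₂ = (initial bearing from the destination back to the start) + 180° = 73.02°
Δθ = θ₂ − θ₁ = -34.3°

-34.3°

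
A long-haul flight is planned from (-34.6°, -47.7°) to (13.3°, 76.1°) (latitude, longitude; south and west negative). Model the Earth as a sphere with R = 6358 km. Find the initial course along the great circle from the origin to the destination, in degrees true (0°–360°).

N = sin Δλ·cos φ₂ = +0.8087;  D = cos φ₁ sin φ₂ − sin φ₁ cos φ₂ cos Δλ = -0.1181
initial course = atan2(N, D) = 98.31°

98.3°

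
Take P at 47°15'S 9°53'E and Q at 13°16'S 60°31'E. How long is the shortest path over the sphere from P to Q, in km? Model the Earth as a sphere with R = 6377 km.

6012 km

cos σ = sin φ₁ sin φ₂ + cos φ₁ cos φ₂ cos Δλ
      = sin(-47.25°)sin(-13.27°) + cos(-47.25°)cos(-13.27°)cos(50.63°) = 0.5876
σ = 54.015° → d = Rσ = 6377·0.94274 = 6012 km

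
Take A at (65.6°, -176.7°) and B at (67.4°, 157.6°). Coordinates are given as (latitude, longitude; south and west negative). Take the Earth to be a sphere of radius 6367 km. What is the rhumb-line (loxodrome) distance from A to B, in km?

Δψ = ln[tan(π/4+φ₂/2)/tan(π/4+φ₁/2)] = +0.0788;  Δφ = +0.0314 rad,  Δλ = -0.4485 rad
q = Δφ/Δψ = 0.3986
d = R·√(Δφ² + q²Δλ²) = 6367·0.18151 = 1156 km

1156 km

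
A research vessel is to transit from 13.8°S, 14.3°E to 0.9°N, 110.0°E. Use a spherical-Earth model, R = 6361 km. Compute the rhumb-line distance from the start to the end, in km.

10653 km

Δψ = ln[tan(π/4+φ₂/2)/tan(π/4+φ₁/2)] = +0.2589;  Δφ = +0.2566 rad,  Δλ = +1.6703 rad
q = Δφ/Δψ = 0.9909
d = R·√(Δφ² + q²Δλ²) = 6361·1.67480 = 10653 km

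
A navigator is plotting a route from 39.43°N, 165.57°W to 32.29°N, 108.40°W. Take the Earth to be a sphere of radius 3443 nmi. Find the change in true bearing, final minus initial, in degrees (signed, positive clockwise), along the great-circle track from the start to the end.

+35.5°

Initial bearing θ₁ = atan2(sin Δλ cos φ₂, cos φ₁ sin φ₂ − sin φ₁ cos φ₂ cos Δλ) = 80.29°
Final bearing θ₂ = (initial bearing from the destination back to the start) + 180° = 115.76°
Δθ = θ₂ − θ₁ = +35.5°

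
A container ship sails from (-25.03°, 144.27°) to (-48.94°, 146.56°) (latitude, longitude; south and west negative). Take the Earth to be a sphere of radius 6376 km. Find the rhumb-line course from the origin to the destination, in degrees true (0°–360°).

175.7°

Meridional parts: M(φ₁)=-0.4515, M(φ₂)=-0.9822 → ΔM = -0.5308;  Δλ = +0.0400 rad
tan C = Δλ / ΔM = -0.0753 → C = 175.69°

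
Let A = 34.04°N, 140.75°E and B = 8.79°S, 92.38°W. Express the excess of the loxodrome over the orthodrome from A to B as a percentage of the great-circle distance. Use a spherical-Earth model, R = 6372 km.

2.2%

Great circle: σ = 2.1857 rad → d_gc = Rσ = 13927.4 km
Rhumb: Δφ = -0.7475, Δλ = +2.2143, Δψ = -0.7865, q = Δφ/Δψ = 0.9504 → d_rh = R√(Δφ²+q²Δλ²) = 14230.8 km
Excess = (14230.8 − 13927.4) / 13927.4 = 303.4 / 13927.4 = 2.18% ≈ 2.2%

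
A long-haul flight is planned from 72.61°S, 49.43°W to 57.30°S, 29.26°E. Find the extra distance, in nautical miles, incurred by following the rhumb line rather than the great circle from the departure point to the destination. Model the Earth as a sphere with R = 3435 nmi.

139 nmi

Great circle: cos σ = sin φ₁ sin φ₂ + cos φ₁ cos φ₂ cos Δλ,  σ = 0.5832 rad → d_gc = 2003.2 nmi
Rhumb line: Δψ = +0.6514, q = Δφ/Δψ = 0.4102, d_rh = R√(Δφ²+q²Δλ²) = 2141.8 nmi
Excess = 2141.8 − 2003.2 = 138.6 ≈ 139 nmi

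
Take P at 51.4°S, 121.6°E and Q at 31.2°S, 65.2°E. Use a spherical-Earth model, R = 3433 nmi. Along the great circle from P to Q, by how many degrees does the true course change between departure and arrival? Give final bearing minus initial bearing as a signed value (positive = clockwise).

At departure: θ₁ = atan2(sin Δλ cos φ₂, cos φ₁ sin φ₂ − sin φ₁ cos φ₂ cos Δλ) = 273.75°
At arrival: θ₂ = atan2(sin Δλ cos φ₁, −cos φ₂ sin φ₁ + sin φ₂ cos φ₁ cos Δλ) = 313.30°
Δθ = θ₂ − θ₁ = +39.5°

+39.5°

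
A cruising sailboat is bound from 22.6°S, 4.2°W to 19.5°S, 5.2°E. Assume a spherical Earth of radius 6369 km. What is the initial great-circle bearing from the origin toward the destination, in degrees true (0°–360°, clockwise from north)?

72.3°

N = sin Δλ·cos φ₂ = +0.1540;  D = cos φ₁ sin φ₂ − sin φ₁ cos φ₂ cos Δλ = +0.0492
initial course = atan2(N, D) = 72.27°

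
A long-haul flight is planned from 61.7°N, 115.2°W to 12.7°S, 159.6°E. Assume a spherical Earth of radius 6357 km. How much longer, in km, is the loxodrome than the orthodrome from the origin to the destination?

Great circle: cos σ = sin φ₁ sin φ₂ + cos φ₁ cos φ₂ cos Δλ,  σ = 1.7263 rad → d_gc = 10974.0 km
Rhumb line: Δψ = -1.6014, q = Δφ/Δψ = 0.8109, d_rh = R√(Δφ²+q²Δλ²) = 11264.8 km
Excess = 11264.8 − 10974.0 = 290.8 ≈ 291 km

291 km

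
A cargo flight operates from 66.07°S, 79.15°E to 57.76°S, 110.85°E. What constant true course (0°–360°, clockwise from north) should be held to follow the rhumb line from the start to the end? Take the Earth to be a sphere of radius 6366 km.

60.7°

Δψ = ln[tan(π/4+φ₂/2)/tan(π/4+φ₁/2)] = +0.3103
Δλ = +0.5533 rad (taken the short way round)
course = atan2(Δλ, Δψ) = 60.72°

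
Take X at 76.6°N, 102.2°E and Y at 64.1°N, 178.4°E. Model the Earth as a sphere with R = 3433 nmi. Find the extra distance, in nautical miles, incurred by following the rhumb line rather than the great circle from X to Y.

107 nmi

Great circle: cos σ = sin φ₁ sin φ₂ + cos φ₁ cos φ₂ cos Δλ,  σ = 0.4528 rad → d_gc = 1554.6 nmi
Rhumb line: Δψ = -0.6716, q = Δφ/Δψ = 0.3248, d_rh = R√(Δφ²+q²Δλ²) = 1661.4 nmi
Excess = 1661.4 − 1554.6 = 106.8 ≈ 107 nmi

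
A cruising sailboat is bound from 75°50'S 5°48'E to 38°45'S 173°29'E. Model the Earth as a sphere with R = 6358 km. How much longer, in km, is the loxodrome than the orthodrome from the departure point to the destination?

2592 km

Great circle: cos σ = sin φ₁ sin φ₂ + cos φ₁ cos φ₂ cos Δλ,  σ = 1.1369 rad → d_gc = 7228.4 km
Rhumb line: Δψ = +1.3507, q = Δφ/Δψ = 0.4792, d_rh = R√(Δφ²+q²Δλ²) = 9820.2 km
Excess = 9820.2 − 7228.4 = 2591.8 ≈ 2592 km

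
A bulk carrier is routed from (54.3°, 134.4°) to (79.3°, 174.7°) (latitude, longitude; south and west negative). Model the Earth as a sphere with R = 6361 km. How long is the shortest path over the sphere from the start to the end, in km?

cos σ = sin φ₁ sin φ₂ + cos φ₁ cos φ₂ cos Δλ
      = sin(54.30°)sin(79.30°) + cos(54.30°)cos(79.30°)cos(40.30°) = 0.8806
σ = 28.286° → d = Rσ = 6361·0.49368 = 3140 km

3140 km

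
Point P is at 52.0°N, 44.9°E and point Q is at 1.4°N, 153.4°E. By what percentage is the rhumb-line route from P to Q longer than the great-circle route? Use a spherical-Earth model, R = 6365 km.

4.8%

Great circle: σ = 1.7478 rad → d_gc = Rσ = 11124.5 km
Rhumb: Δφ = -0.8831, Δλ = +1.8937, Δψ = -1.0417, q = Δφ/Δψ = 0.8478 → d_rh = R√(Δφ²+q²Δλ²) = 11662.4 km
Excess = (11662.4 − 11124.5) / 11124.5 = 537.9 / 11124.5 = 4.84% ≈ 4.8%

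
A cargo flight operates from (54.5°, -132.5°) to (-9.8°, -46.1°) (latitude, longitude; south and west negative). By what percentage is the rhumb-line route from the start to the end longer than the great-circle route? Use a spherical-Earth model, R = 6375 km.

2.2%

Great circle: σ = 1.6736 rad → d_gc = Rσ = 10669.3 km
Rhumb: Δφ = -1.1222, Δλ = +1.5080, Δψ = -1.3110, q = Δφ/Δψ = 0.8560 → d_rh = R√(Δφ²+q²Δλ²) = 10904.3 km
Excess = (10904.3 − 10669.3) / 10669.3 = 235.0 / 10669.3 = 2.20% ≈ 2.2%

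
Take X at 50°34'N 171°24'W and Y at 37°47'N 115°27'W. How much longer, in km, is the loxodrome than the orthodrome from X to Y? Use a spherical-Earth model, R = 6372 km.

Great circle: cos σ = sin φ₁ sin φ₂ + cos φ₁ cos φ₂ cos Δλ,  σ = 0.7162 rad → d_gc = 4563.8 km
Rhumb line: Δψ = -0.3130, q = Δφ/Δψ = 0.7129, d_rh = R√(Δφ²+q²Δλ²) = 4658.1 km
Excess = 4658.1 − 4563.8 = 94.3 ≈ 94 km

94 km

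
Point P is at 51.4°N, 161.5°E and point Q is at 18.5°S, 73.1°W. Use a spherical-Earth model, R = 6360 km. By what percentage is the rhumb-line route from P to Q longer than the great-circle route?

4.0%

Great circle: σ = 2.2027 rad → d_gc = Rσ = 14009.4 km
Rhumb: Δφ = -1.2200, Δλ = +2.1886, Δψ = -1.3779, q = Δφ/Δψ = 0.8854 → d_rh = R√(Δφ²+q²Δλ²) = 14563.4 km
Excess = (14563.4 − 14009.4) / 14009.4 = 554.0 / 14009.4 = 3.954% ≈ 4.0%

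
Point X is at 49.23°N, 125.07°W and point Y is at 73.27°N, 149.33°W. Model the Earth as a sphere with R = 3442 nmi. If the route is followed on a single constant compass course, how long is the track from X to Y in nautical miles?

Rhumb course C = atan2(Δλ, Δψ) with Δψ = ln[tan(π/4+φ₂/2)/tan(π/4+φ₁/2)] = +0.9271, Δλ = -0.4234 → C = 335.45°
d = R·|Δφ| / |cos C| = 3442·0.41958 / 0.90962 = 1588 nmi

1588 nmi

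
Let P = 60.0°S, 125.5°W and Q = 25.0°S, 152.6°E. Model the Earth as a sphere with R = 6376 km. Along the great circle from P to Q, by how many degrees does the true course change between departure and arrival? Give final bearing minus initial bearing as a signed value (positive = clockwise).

Initial bearing θ₁ = atan2(sin Δλ cos φ₂, cos φ₁ sin φ₂ − sin φ₁ cos φ₂ cos Δλ) = 263.60°
Final bearing θ₂ = (initial bearing from the destination back to the start) + 180° = 326.75°
Δθ = θ₂ − θ₁ = +63.2°

+63.2°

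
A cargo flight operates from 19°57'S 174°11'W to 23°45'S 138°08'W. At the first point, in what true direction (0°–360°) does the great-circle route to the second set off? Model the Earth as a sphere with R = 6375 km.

103.2°

θ = atan2( sin Δλ·cos φ₂ ,  cos φ₁ sin φ₂ − sin φ₁ cos φ₂ cos Δλ )
  = atan2(+0.5387, -0.1261) = 103.17°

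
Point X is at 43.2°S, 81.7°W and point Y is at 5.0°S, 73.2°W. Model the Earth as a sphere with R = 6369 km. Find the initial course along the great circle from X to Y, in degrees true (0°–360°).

θ = atan2( sin Δλ·cos φ₂ ,  cos φ₁ sin φ₂ − sin φ₁ cos φ₂ cos Δλ )
  = atan2(+0.1472, +0.6109) = 13.55°

13.6°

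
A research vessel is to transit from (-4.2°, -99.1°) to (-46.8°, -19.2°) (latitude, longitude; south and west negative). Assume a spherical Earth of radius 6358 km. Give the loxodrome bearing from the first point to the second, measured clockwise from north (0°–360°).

121.5°

Δψ = ln[tan(π/4+φ₂/2)/tan(π/4+φ₁/2)] = -0.8532
Δλ = +1.3945 rad (taken the short way round)
course = atan2(Δλ, Δψ) = 121.46°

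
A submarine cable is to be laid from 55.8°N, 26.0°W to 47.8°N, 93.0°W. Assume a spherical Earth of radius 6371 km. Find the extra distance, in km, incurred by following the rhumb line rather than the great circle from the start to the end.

Great circle: cos σ = sin φ₁ sin φ₂ + cos φ₁ cos φ₂ cos Δλ,  σ = 0.7071 rad → d_gc = 4505.1 km
Rhumb line: Δψ = -0.2266, q = Δφ/Δψ = 0.6163, d_rh = R√(Δφ²+q²Δλ²) = 4676.7 km
Excess = 4676.7 − 4505.1 = 171.6 ≈ 172 km

172 km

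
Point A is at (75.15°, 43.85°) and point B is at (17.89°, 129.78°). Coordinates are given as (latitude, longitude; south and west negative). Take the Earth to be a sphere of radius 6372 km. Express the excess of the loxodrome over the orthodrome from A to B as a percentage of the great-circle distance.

6.0%

Great circle: σ = 1.2511 rad → d_gc = Rσ = 7972.3 km
Rhumb: Δφ = -0.9994, Δλ = +1.4998, Δψ = -1.7203, q = Δφ/Δψ = 0.5809 → d_rh = R√(Δφ²+q²Δλ²) = 8448.2 km
Excess = (8448.2 − 7972.3) / 7972.3 = 475.9 / 7972.3 = 5.97% ≈ 6.0%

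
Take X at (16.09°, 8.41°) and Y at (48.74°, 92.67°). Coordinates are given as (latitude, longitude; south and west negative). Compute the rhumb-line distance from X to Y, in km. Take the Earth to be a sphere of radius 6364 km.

8514 km

Rhumb course C = atan2(Δλ, Δψ) with Δψ = ln[tan(π/4+φ₂/2)/tan(π/4+φ₁/2)] = +0.6923, Δλ = +1.4706 → C = 64.79°
d = R·|Δφ| / |cos C| = 6364·0.56985 / 0.42593 = 8514 km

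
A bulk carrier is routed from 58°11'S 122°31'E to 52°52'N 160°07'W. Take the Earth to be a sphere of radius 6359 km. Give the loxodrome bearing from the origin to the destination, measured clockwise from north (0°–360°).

Δψ = ln[tan(π/4+φ₂/2)/tan(π/4+φ₁/2)] = +2.3462
Δλ = +1.3503 rad (taken the short way round)
course = atan2(Δλ, Δψ) = 29.92°

29.9°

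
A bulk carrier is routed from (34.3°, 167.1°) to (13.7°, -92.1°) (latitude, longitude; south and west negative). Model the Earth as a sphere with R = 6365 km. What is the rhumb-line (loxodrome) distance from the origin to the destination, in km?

Rhumb course C = atan2(Δλ, Δψ) with Δψ = ln[tan(π/4+φ₂/2)/tan(π/4+φ₁/2)] = -0.3966, Δλ = +1.7593 → C = 102.70°
d = R·|Δφ| / |cos C| = 6365·0.35954 / 0.21989 = 10407 km

10407 km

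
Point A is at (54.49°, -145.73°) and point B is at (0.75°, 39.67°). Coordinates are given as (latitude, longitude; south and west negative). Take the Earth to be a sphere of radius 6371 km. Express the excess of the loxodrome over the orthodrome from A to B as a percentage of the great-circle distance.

Great circle: σ = 2.1743 rad → d_gc = Rσ = 13852.7 km
Rhumb: Δφ = -0.9379, Δλ = -3.0473, Δψ = -1.1257, q = Δφ/Δψ = 0.8332 → d_rh = R√(Δφ²+q²Δλ²) = 17244.5 km
Excess = (17244.5 − 13852.7) / 13852.7 = 3391.8 / 13852.7 = 24.48% ≈ 24.5%

24.5%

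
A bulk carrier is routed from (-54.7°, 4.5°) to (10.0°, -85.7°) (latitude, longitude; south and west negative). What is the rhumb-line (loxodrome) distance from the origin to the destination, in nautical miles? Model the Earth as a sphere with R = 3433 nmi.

6032 nmi

Δψ = ln[tan(π/4+φ₂/2)/tan(π/4+φ₁/2)] = +1.3206;  Δφ = +1.1292 rad,  Δλ = -1.5743 rad
q = Δφ/Δψ = 0.8551
d = R·√(Δφ² + q²Δλ²) = 3433·1.75709 = 6032 nmi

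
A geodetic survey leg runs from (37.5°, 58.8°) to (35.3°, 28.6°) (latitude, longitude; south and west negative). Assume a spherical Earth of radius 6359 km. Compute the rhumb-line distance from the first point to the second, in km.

Δψ = ln[tan(π/4+φ₂/2)/tan(π/4+φ₁/2)] = -0.0477;  Δφ = -0.0384 rad,  Δλ = -0.5271 rad
q = Δφ/Δψ = 0.8048
d = R·√(Δφ² + q²Δλ²) = 6359·0.42593 = 2708 km

2708 km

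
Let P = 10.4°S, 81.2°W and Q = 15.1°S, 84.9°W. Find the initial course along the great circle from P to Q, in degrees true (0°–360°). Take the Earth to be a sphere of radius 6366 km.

217.1°

θ = atan2( sin Δλ·cos φ₂ ,  cos φ₁ sin φ₂ − sin φ₁ cos φ₂ cos Δλ )
  = atan2(-0.0623, -0.0823) = 217.13°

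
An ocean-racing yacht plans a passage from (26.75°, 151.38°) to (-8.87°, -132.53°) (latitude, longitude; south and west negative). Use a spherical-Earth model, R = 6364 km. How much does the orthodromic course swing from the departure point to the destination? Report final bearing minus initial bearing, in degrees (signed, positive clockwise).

At departure: θ₁ = atan2(sin Δλ cos φ₂, cos φ₁ sin φ₂ − sin φ₁ cos φ₂ cos Δλ) = 104.31°
At arrival: θ₂ = atan2(sin Δλ cos φ₁, −cos φ₂ sin φ₁ + sin φ₂ cos φ₁ cos Δλ) = 118.87°
Δθ = θ₂ − θ₁ = +14.6°

+14.6°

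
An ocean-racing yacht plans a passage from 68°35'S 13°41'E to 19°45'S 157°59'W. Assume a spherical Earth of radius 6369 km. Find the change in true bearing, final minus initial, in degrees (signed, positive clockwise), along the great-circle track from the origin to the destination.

+169.1°

At departure: θ₁ = atan2(sin Δλ cos φ₂, cos φ₁ sin φ₂ − sin φ₁ cos φ₂ cos Δλ) = 187.84°
At arrival: θ₂ = atan2(sin Δλ cos φ₁, −cos φ₂ sin φ₁ + sin φ₂ cos φ₁ cos Δλ) = 356.97°
Δθ = θ₂ − θ₁ = +169.1°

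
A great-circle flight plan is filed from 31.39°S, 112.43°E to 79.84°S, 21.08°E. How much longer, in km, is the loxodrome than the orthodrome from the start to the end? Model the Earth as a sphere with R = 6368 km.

Great circle: cos σ = sin φ₁ sin φ₂ + cos φ₁ cos φ₂ cos Δλ,  σ = 1.0366 rad → d_gc = 6601.10 km
Rhumb line: Δψ = -1.8428, q = Δφ/Δψ = 0.4589, d_rh = R√(Δφ²+q²Δλ²) = 7120.57 km
Excess = 7120.57 − 6601.10 = 519.47 ≈ 519 km

519 km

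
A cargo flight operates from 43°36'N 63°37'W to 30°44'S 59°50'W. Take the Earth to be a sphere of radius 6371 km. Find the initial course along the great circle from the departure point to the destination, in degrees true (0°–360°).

θ = atan2( sin Δλ·cos φ₂ ,  cos φ₁ sin φ₂ − sin φ₁ cos φ₂ cos Δλ )
  = atan2(+0.0567, -0.9616) = 176.62°

176.6°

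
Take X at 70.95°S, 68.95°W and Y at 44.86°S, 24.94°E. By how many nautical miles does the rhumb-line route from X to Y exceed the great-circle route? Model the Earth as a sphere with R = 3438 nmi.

Great circle: cos σ = sin φ₁ sin φ₂ + cos φ₁ cos φ₂ cos Δλ,  σ = 0.8618 rad → d_gc = 2962.97 nmi
Rhumb line: Δψ = +0.9071, q = Δφ/Δψ = 0.5020, d_rh = R√(Δφ²+q²Δλ²) = 3232.48 nmi
Excess = 3232.48 − 2962.97 = 269.51 ≈ 270 nmi

270 nmi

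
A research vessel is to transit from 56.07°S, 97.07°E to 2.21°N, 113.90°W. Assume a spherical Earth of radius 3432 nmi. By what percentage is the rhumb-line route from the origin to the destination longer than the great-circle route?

13.3%

Great circle: σ = 2.1063 rad → d_gc = Rσ = 7228.7 nmi
Rhumb: Δφ = +1.0172, Δλ = +2.6011, Δψ = +1.2258, q = Δφ/Δψ = 0.8298 → d_rh = R√(Δφ²+q²Δλ²) = 8188.8 nmi
Excess = (8188.8 − 7228.7) / 7228.7 = 960.1 / 7228.7 = 13.28% ≈ 13.3%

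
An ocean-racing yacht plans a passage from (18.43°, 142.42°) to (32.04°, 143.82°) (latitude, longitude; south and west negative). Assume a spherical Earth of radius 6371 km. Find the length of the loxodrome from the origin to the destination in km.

Δψ = ln[tan(π/4+φ₂/2)/tan(π/4+φ₁/2)] = +0.2635;  Δφ = +0.2375 rad,  Δλ = +0.0244 rad
q = Δφ/Δψ = 0.9015
d = R·√(Δφ² + q²Δλ²) = 6371·0.23856 = 1520 km

1520 km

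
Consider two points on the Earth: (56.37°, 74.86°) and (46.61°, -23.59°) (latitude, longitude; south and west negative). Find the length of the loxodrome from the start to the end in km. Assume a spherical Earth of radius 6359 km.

Δψ = ln[tan(π/4+φ₂/2)/tan(π/4+φ₁/2)] = -0.2750;  Δφ = -0.1703 rad,  Δλ = -1.7183 rad
q = Δφ/Δψ = 0.6195
d = R·√(Δφ² + q²Δλ²) = 6359·1.07803 = 6855 km

6855 km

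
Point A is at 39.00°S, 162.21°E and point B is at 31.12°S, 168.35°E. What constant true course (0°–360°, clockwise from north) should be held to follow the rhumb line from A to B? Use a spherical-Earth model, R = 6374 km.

32.5°

Meridional parts: M(φ₁)=-0.7403, M(φ₂)=-0.5720 → ΔM = +0.1683;  Δλ = +0.1072 rad
tan C = Δλ / ΔM = +0.6368 → C = 32.49°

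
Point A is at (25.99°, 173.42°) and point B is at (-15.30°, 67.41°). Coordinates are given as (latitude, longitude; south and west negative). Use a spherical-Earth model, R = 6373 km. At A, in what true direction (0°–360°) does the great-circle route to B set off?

N = sin Δλ·cos φ₂ = -0.9271;  D = cos φ₁ sin φ₂ − sin φ₁ cos φ₂ cos Δλ = -0.1206
initial course = atan2(N, D) = 262.59°

262.6°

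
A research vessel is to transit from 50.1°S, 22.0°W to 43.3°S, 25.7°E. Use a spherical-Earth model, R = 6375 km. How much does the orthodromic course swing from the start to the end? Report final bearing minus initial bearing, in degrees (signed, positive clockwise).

-35.7°

Initial bearing θ₁ = atan2(sin Δλ cos φ₂, cos φ₁ sin φ₂ − sin φ₁ cos φ₂ cos Δλ) = 96.80°
Final bearing θ₂ = (initial bearing from the destination back to the start) + 180° = 61.07°
Δθ = θ₂ − θ₁ = -35.7°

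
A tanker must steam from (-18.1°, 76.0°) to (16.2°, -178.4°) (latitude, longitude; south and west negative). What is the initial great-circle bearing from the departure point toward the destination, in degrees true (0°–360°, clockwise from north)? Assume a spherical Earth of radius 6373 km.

78.7°

θ = atan2( sin Δλ·cos φ₂ ,  cos φ₁ sin φ₂ − sin φ₁ cos φ₂ cos Δλ )
  = atan2(+0.9249, +0.1850) = 78.69°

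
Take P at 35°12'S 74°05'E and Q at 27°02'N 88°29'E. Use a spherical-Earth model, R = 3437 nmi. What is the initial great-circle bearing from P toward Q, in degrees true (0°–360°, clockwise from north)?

14.3°

N = sin Δλ·cos φ₂ = +0.2215;  D = cos φ₁ sin φ₂ − sin φ₁ cos φ₂ cos Δλ = +0.8687
initial course = atan2(N, D) = 14.31°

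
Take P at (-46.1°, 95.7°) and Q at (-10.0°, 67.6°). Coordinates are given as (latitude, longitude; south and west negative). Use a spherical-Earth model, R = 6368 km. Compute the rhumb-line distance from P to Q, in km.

Rhumb course C = atan2(Δλ, Δψ) with Δψ = ln[tan(π/4+φ₂/2)/tan(π/4+φ₁/2)] = +0.7334, Δλ = -0.4904 → C = 326.23°
d = R·|Δφ| / |cos C| = 6368·0.63006 / 0.83125 = 4827 km

4827 km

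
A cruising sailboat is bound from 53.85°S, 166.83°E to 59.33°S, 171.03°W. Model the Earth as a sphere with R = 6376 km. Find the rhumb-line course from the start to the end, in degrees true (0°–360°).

Δψ = ln[tan(π/4+φ₂/2)/tan(π/4+φ₁/2)] = -0.1741
Δλ = +0.3864 rad (taken the short way round)
course = atan2(Δλ, Δψ) = 114.25°

114.3°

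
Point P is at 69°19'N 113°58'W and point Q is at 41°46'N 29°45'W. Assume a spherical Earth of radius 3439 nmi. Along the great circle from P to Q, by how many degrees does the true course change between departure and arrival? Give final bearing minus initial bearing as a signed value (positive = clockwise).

Initial bearing θ₁ = atan2(sin Δλ cos φ₂, cos φ₁ sin φ₂ − sin φ₁ cos φ₂ cos Δλ) = 77.47°
Final bearing θ₂ = (initial bearing from the destination back to the start) + 180° = 152.47°
Δθ = θ₂ − θ₁ = +75.0°

+75.0°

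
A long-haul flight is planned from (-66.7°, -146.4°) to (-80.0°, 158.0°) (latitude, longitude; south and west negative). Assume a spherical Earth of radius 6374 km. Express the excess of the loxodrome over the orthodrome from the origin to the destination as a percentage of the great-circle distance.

Great circle: σ = 0.3384 rad → d_gc = Rσ = 2156.7 km
Rhumb: Δφ = -0.2321, Δλ = -0.9704, Δψ = -0.8572, q = Δφ/Δψ = 0.2708 → d_rh = R√(Δφ²+q²Δλ²) = 2234.8 km
Excess = (2234.8 − 2156.7) / 2156.7 = 78.1 / 2156.7 = 3.62% ≈ 3.6%

3.6%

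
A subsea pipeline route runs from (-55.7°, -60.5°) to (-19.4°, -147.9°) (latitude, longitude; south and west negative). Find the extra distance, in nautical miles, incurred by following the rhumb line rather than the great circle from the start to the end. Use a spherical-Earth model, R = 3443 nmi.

197 nmi

Great circle: cos σ = sin φ₁ sin φ₂ + cos φ₁ cos φ₂ cos Δλ,  σ = 1.2677 rad → d_gc = 4364.6 nmi
Rhumb line: Δψ = +0.8305, q = Δφ/Δψ = 0.7629, d_rh = R√(Δφ²+q²Δλ²) = 4562.0 nmi
Excess = 4562.0 − 4364.6 = 197.4 ≈ 197 nmi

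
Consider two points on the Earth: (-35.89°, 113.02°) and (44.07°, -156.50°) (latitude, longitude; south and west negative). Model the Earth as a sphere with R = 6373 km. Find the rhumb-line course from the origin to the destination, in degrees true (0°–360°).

Meridional parts: M(φ₁)=-0.6719, M(φ₂)=+0.8586 → ΔM = +1.5305;  Δλ = +1.5792 rad
tan C = Δλ / ΔM = +1.0318 → C = 45.90°

45.9°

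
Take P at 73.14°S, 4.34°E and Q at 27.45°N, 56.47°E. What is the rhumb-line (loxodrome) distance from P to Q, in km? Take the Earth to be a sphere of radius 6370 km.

11955 km

Rhumb course C = atan2(Δλ, Δψ) with Δψ = ln[tan(π/4+φ₂/2)/tan(π/4+φ₁/2)] = +2.4077, Δλ = +0.9098 → C = 20.70°
d = R·|Δφ| / |cos C| = 6370·1.75563 / 0.93544 = 11955 km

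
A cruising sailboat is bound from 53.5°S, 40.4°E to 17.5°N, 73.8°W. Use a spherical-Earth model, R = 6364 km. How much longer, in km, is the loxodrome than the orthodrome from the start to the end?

Great circle: cos σ = sin φ₁ sin φ₂ + cos φ₁ cos φ₂ cos Δλ,  σ = 2.0649 rad → d_gc = 13141.2 km
Rhumb line: Δψ = +1.4197, q = Δφ/Δψ = 0.8728, d_rh = R√(Δφ²+q²Δλ²) = 13593.0 km
Excess = 13593.0 − 13141.2 = 451.8 ≈ 452 km

452 km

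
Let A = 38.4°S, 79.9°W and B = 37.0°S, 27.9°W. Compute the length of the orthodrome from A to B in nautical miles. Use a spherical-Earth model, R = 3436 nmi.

Haversine: a = sin²(Δφ/2)+cos φ₁ cos φ₂ sin²(Δλ/2) = 0.12043;  σ = 2·atan2(√a,√(1−a))
σ = 40.611° → d = Rσ = 3436·0.70879 = 2435 nmi

2435 nmi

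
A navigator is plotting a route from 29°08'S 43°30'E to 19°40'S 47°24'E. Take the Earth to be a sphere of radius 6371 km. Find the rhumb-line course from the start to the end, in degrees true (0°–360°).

Δψ = ln[tan(π/4+φ₂/2)/tan(π/4+φ₁/2)] = +0.1817
Δλ = +0.0681 rad (taken the short way round)
course = atan2(Δλ, Δψ) = 20.53°

20.5°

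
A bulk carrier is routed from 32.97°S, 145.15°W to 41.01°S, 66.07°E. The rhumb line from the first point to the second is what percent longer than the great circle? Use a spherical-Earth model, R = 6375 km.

Great circle: σ = 1.7561 rad → d_gc = Rσ = 11195.5 km
Rhumb: Δφ = -0.1403, Δλ = -2.5967, Δψ = -0.1760, q = Δφ/Δψ = 0.7973 → d_rh = R√(Δφ²+q²Δλ²) = 13229.4 km
Excess = (13229.4 − 11195.5) / 11195.5 = 2033.9 / 11195.5 = 18.17% ≈ 18.2%

18.2%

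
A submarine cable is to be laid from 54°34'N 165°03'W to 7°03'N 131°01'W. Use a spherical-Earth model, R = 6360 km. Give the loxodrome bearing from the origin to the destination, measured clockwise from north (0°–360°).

Δψ = ln[tan(π/4+φ₂/2)/tan(π/4+φ₁/2)] = -1.0178
Δλ = +0.5940 rad (taken the short way round)
course = atan2(Δλ, Δψ) = 149.73°

149.7°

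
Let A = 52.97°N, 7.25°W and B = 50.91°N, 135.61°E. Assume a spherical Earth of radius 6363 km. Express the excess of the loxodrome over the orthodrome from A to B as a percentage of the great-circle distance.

Great circle: σ = 1.2483 rad → d_gc = Rσ = 7943.1 km
Rhumb: Δφ = -0.0360, Δλ = +2.4934, Δψ = -0.0583, q = Δφ/Δψ = 0.6163 → d_rh = R√(Δφ²+q²Δλ²) = 9781.2 km
Excess = (9781.2 − 7943.1) / 7943.1 = 1838.1 / 7943.1 = 23.14% ≈ 23.1%

23.1%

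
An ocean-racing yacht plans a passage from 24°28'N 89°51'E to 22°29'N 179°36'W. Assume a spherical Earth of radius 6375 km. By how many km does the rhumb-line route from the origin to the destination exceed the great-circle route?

191 km

Great circle: cos σ = sin φ₁ sin φ₂ + cos φ₁ cos φ₂ cos Δλ,  σ = 1.4199 rad → d_gc = 9052.0 km
Rhumb line: Δψ = -0.0377, q = Δφ/Δψ = 0.9172, d_rh = R√(Δφ²+q²Δλ²) = 9243.2 km
Excess = 9243.2 − 9052.0 = 191.2 ≈ 191 km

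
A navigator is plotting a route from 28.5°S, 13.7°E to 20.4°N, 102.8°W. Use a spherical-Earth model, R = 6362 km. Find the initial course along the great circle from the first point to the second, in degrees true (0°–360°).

277.3°

N = sin Δλ·cos φ₂ = -0.8388;  D = cos φ₁ sin φ₂ − sin φ₁ cos φ₂ cos Δλ = +0.1068
initial course = atan2(N, D) = 277.25°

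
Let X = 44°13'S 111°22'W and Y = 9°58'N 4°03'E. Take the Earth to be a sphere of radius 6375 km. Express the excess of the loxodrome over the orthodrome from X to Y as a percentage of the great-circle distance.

2.9%

Great circle: σ = 2.0083 rad → d_gc = Rσ = 12802.8 km
Rhumb: Δφ = +0.9457, Δλ = +2.0144, Δψ = +1.0370, q = Δφ/Δψ = 0.9119 → d_rh = R√(Δφ²+q²Δλ²) = 13171.5 km
Excess = (13171.5 − 12802.8) / 12802.8 = 368.7 / 12802.8 = 2.88% ≈ 2.9%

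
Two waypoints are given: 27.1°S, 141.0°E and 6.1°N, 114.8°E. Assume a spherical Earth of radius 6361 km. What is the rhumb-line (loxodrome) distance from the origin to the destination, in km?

Δψ = ln[tan(π/4+φ₂/2)/tan(π/4+φ₁/2)] = +0.5983;  Δφ = +0.5794 rad,  Δλ = -0.4573 rad
q = Δφ/Δψ = 0.9684
d = R·√(Δφ² + q²Δλ²) = 6361·0.72929 = 4639 km

4639 km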